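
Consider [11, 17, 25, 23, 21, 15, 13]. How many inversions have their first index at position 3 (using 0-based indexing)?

The element at index 3 is 23.
Elements after it: 21, 15, 13
Those smaller than 23: 21, 15, 13

3 such elements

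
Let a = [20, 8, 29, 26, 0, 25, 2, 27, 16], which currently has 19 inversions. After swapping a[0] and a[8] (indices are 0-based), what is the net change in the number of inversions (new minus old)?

Positions 0 and 8 hold 20 and 16; after swapping, the array is [16, 8, 29, 26, 0, 25, 2, 27, 20].
Sweep left to right; for each value list the smaller values that follow it:
16: 3
8: 2
29: 6
26: 4
0: 0
25: 2
2: 0
27: 1
20: 0
Sum: 3 + 2 + 6 + 4 + 0 + 2 + 0 + 1 + 0 = 18
Change: 18 − 19 = -1

-1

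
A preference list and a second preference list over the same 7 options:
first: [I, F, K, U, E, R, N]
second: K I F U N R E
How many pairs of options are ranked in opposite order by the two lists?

Assign each item its position (1..7) in the first ordering, then rewrite the second ordering as that position sequence:
positions: I→1, F→2, K→3, U→4, E→5, R→6, N→7
second ordering as positions: [3, 1, 2, 4, 7, 6, 5]
Discordant pairs = inversions in this position sequence.
3: 1, 2 → 2
1: 0
2: 0
4: 0
7: 6, 5 → 2
6: 5 → 1
5: 0
Total: 2 + 0 + 0 + 0 + 2 + 1 + 0 = 5

5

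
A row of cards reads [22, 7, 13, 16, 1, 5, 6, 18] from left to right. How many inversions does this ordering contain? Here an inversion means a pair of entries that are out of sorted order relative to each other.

16

Count, for each position, how many later elements it exceeds:
22 → 7, 13, 16, 1, 5, 6, 18 → 7
7 → 1, 5, 6 → 3
13 → 1, 5, 6 → 3
16 → 1, 5, 6 → 3
1 → none → 0
5 → none → 0
6 → none → 0
18 → none → 0
Sum: 7 + 3 + 3 + 3 + 0 + 0 + 0 + 0 = 16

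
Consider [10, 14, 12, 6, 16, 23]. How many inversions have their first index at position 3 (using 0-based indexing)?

The element at index 3 is 6.
Elements after it: 16, 23
None of them are smaller than 6.

0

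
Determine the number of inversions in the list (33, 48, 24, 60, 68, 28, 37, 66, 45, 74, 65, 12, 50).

Count, for each position, how many later elements it exceeds:
33: 3
48: 5
24: 1
60: 5
68: 7
28: 1
37: 1
66: 4
45: 1
74: 3
65: 2
12: 0
50: 0
Sum: 3 + 5 + 1 + 5 + 7 + 1 + 1 + 4 + 1 + 3 + 2 + 0 + 0 = 33

33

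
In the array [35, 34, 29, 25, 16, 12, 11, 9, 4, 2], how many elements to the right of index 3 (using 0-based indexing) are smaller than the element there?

6

The element at index 3 is 25.
Elements after it: 16, 12, 11, 9, 4, 2
Those smaller than 25: 16, 12, 11, 9, 4, 2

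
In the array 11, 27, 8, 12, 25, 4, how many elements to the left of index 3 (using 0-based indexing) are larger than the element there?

1 such element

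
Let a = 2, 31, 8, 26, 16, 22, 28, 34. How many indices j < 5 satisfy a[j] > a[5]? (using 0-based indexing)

2

The element at index 5 is 22.
Elements before it: 2, 31, 8, 26, 16
Those larger than 22: 31, 26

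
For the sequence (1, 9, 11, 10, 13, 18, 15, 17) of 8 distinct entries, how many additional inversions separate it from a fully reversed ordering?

25

Maximum inversions for 8 distinct elements is C(8, 2) = 8·7/2 = 28.
Current inversions — for each element, count later smaller elements:
1: 0
9: 0
11: 1
10: 0
13: 0
18: 2
15: 0
17: 0
Current total: 0 + 0 + 1 + 0 + 0 + 2 + 0 + 0 = 3
Shortfall: 28 − 3 = 25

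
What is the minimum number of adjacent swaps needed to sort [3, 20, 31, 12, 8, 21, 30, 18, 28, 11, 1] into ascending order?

Swaps: 30

The minimum number of adjacent swaps to sort an array equals its inversion count, since every such swap removes exactly one inversion.
Count inversions — for each element, later elements that are smaller:
3: 1 → 1
20: 12, 8, 18, 11, 1 → 5
31: 12, 8, 21, 30, 18, 28, 11, 1 → 8
12: 8, 11, 1 → 3
8: 1 → 1
21: 18, 11, 1 → 3
30: 18, 28, 11, 1 → 4
18: 11, 1 → 2
28: 11, 1 → 2
11: 1 → 1
1: none → 0
Total inversions: 1 + 5 + 8 + 3 + 1 + 3 + 4 + 2 + 2 + 1 + 0 = 30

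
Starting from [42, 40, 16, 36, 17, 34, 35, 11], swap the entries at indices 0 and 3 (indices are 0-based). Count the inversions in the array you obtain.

18

Positions 0 and 3 hold 42 and 36; after swapping, the array is [36, 40, 16, 42, 17, 34, 35, 11].
Count, for each position, how many later elements it exceeds:
36 → 16, 17, 34, 35, 11 → 5
40 → 16, 17, 34, 35, 11 → 5
16 → 11 → 1
42 → 17, 34, 35, 11 → 4
17 → 11 → 1
34 → 11 → 1
35 → 11 → 1
11 → none → 0
Sum: 5 + 5 + 1 + 4 + 1 + 1 + 1 + 0 = 18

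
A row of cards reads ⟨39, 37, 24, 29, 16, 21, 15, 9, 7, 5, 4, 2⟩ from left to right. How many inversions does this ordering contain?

64

Sweep left to right; for each value list the smaller values that follow it:
39 → 37, 24, 29, 16, 21, 15, 9, 7, 5, 4, 2 → 11
37 → 24, 29, 16, 21, 15, 9, 7, 5, 4, 2 → 10
24 → 16, 21, 15, 9, 7, 5, 4, 2 → 8
29 → 16, 21, 15, 9, 7, 5, 4, 2 → 8
16 → 15, 9, 7, 5, 4, 2 → 6
21 → 15, 9, 7, 5, 4, 2 → 6
15 → 9, 7, 5, 4, 2 → 5
9 → 7, 5, 4, 2 → 4
7 → 5, 4, 2 → 3
5 → 4, 2 → 2
4 → 2 → 1
2 → none → 0
Sum: 11 + 10 + 8 + 8 + 6 + 6 + 5 + 4 + 3 + 2 + 1 + 0 = 64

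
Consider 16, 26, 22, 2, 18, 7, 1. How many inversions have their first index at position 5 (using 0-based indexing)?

1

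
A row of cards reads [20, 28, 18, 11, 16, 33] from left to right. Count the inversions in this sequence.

8

Sweep left to right; for each value list the smaller values that follow it:
20: 3
28: 3
18: 2
11: 0
16: 0
33: 0
Sum: 3 + 3 + 2 + 0 + 0 + 0 = 8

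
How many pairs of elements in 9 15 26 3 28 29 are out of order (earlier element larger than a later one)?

Count, for each position, how many later elements it exceeds:
9 → 3 → 1
15 → 3 → 1
26 → 3 → 1
3 → none → 0
28 → none → 0
29 → none → 0
Sum: 1 + 1 + 1 + 0 + 0 + 0 = 3

There are 3 out-of-order pairs.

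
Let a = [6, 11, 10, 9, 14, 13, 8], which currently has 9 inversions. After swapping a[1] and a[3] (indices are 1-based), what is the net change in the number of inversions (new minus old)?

Positions 1 and 3 hold 6 and 10; after swapping, the array is [10, 11, 6, 9, 14, 13, 8].
For each element, count later entries that are smaller:
10: 3
11: 3
6: 0
9: 1
14: 2
13: 1
8: 0
Sum: 3 + 3 + 0 + 1 + 2 + 1 + 0 = 10
Change: 10 − 9 = +1

+1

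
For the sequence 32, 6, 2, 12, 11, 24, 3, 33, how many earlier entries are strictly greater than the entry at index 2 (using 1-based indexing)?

1

The element at index 2 is 6.
Elements before it: 32
Those larger than 6: 32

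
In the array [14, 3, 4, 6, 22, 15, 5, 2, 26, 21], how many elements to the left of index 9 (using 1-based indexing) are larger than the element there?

0 such elements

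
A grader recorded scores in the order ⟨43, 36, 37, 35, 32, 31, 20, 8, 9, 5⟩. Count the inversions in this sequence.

43 inversions

Count, for each position, how many later elements it exceeds:
43: 9
36: 7
37: 7
35: 6
32: 5
31: 4
20: 3
8: 1
9: 1
5: 0
Sum: 9 + 7 + 7 + 6 + 5 + 4 + 3 + 1 + 1 + 0 = 43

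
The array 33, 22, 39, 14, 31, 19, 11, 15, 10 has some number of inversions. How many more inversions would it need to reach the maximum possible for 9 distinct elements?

7

Maximum inversions for 9 distinct elements is C(9, 2) = 9·8/2 = 36.
Current inversions — for each element, count later smaller elements:
33: 7
22: 5
39: 6
14: 2
31: 4
19: 3
11: 1
15: 1
10: 0
Current total: 7 + 5 + 6 + 2 + 4 + 3 + 1 + 1 + 0 = 29
Shortfall: 36 − 29 = 7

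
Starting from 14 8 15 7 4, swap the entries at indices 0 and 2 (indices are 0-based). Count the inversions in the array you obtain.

There are 9 inversions.

Positions 0 and 2 hold 14 and 15; after swapping, the array is [15, 8, 14, 7, 4].
Element-by-element contributions:
15: 4
8: 2
14: 2
7: 1
4: 0
Sum: 4 + 2 + 2 + 1 + 0 = 9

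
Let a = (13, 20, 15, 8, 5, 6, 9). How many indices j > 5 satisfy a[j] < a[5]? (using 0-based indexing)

The element at index 5 is 6.
Elements after it: 9
None of them are smaller than 6.

0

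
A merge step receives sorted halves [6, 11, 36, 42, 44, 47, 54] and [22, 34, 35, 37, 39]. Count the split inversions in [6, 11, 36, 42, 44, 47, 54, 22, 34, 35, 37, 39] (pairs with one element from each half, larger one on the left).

23

Count, for every r in R, how many entries of L exceed r:
r = 22: 36, 42, 44, 47, 54 → 5
r = 34: 36, 42, 44, 47, 54 → 5
r = 35: 36, 42, 44, 47, 54 → 5
r = 37: 42, 44, 47, 54 → 4
r = 39: 42, 44, 47, 54 → 4
Cross-inversions: 5 + 5 + 5 + 4 + 4 = 23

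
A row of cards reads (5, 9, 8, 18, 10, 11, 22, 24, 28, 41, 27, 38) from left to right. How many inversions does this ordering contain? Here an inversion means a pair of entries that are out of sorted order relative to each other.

6

Sweep left to right; for each value list the smaller values that follow it:
5: 0
9: 1
8: 0
18: 2
10: 0
11: 0
22: 0
24: 0
28: 1
41: 2
27: 0
38: 0
Sum: 0 + 1 + 0 + 2 + 0 + 0 + 0 + 0 + 1 + 2 + 0 + 0 = 6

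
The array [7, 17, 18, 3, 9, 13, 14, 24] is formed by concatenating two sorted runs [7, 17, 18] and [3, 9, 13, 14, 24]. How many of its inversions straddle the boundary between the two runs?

Count, for every r in R, how many entries of L exceed r:
r = 3: 7, 17, 18 → 3
r = 9: 17, 18 → 2
r = 13: 17, 18 → 2
r = 14: 17, 18 → 2
r = 24: none → 0
Cross-inversions: 3 + 2 + 2 + 2 + 0 = 9

9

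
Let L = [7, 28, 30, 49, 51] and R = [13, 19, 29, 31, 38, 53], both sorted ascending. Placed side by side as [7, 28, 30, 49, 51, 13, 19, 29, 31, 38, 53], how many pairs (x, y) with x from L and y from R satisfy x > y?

Split inversions: 15

Take each right-half value and tally the left-half values above it:
r = 13: 28, 30, 49, 51 → 4
r = 19: 28, 30, 49, 51 → 4
r = 29: 30, 49, 51 → 3
r = 31: 49, 51 → 2
r = 38: 49, 51 → 2
r = 53: none → 0
Cross-inversions: 4 + 4 + 3 + 2 + 2 + 0 = 15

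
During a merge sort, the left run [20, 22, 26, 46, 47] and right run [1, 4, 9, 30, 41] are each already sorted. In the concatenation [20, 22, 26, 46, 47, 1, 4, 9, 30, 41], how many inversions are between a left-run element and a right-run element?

19 split inversions

Count, for every r in R, how many entries of L exceed r:
r = 1: 20, 22, 26, 46, 47 → 5
r = 4: 20, 22, 26, 46, 47 → 5
r = 9: 20, 22, 26, 46, 47 → 5
r = 30: 46, 47 → 2
r = 41: 46, 47 → 2
Cross-inversions: 5 + 5 + 5 + 2 + 2 = 19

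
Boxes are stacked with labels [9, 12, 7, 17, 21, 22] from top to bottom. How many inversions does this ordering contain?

Inversion pairs (indices are 0-based):
(0,2): 9 > 7
(1,2): 12 > 7
That's 2 pairs.

2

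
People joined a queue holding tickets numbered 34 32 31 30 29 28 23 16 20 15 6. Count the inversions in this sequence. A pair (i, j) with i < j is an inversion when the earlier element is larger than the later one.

54 inversions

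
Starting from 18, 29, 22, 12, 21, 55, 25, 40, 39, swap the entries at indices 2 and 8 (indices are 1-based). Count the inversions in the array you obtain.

12 inversions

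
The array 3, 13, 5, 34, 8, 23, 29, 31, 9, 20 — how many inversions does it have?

15

For each element, count later entries that are smaller:
3: 0
13: 3
5: 0
34: 6
8: 0
23: 2
29: 2
31: 2
9: 0
20: 0
Sum: 0 + 3 + 0 + 6 + 0 + 2 + 2 + 2 + 0 + 0 = 15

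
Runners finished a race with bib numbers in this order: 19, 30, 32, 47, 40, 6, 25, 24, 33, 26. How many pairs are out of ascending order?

22

Sweep left to right; for each value list the smaller values that follow it:
19 → 6 → 1
30 → 6, 25, 24, 26 → 4
32 → 6, 25, 24, 26 → 4
47 → 40, 6, 25, 24, 33, 26 → 6
40 → 6, 25, 24, 33, 26 → 5
6 → none → 0
25 → 24 → 1
24 → none → 0
33 → 26 → 1
26 → none → 0
Sum: 1 + 4 + 4 + 6 + 5 + 0 + 1 + 0 + 1 + 0 = 22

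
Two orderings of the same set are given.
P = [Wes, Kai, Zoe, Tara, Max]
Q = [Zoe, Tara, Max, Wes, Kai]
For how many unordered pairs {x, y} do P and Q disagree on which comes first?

Assign each item its position (1..5) in the first ordering, then rewrite the second ordering as that position sequence:
positions: Wes→1, Kai→2, Zoe→3, Tara→4, Max→5
second ordering as positions: [3, 4, 5, 1, 2]
Discordant pairs = inversions in this position sequence.
3: 1, 2 → 2
4: 1, 2 → 2
5: 1, 2 → 2
1: 0
2: 0
Total: 2 + 2 + 2 + 0 + 0 = 6

6 disagreeing pairs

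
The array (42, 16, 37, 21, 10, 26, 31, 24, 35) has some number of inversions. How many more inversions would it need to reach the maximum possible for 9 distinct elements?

Maximum inversions for 9 distinct elements is C(9, 2) = 9·8/2 = 36.
Current inversions — for each element, count later smaller elements:
42: 8
16: 1
37: 6
21: 1
10: 0
26: 1
31: 1
24: 0
35: 0
Current total: 8 + 1 + 6 + 1 + 0 + 1 + 1 + 0 + 0 = 18
Shortfall: 36 − 18 = 18

18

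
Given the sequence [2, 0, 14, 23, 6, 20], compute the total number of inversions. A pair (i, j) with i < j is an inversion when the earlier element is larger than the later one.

Listing every pair i<j with a[i]>a[j] (using 0-based positions):
(0,1): 2 > 0
(2,4): 14 > 6
(3,4): 23 > 6
(3,5): 23 > 20
That's 4 pairs.

4 inversions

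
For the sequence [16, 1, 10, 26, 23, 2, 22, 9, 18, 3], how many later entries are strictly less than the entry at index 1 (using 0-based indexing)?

The element at index 1 is 1.
Elements after it: 10, 26, 23, 2, 22, 9, 18, 3
None of them are smaller than 1.

0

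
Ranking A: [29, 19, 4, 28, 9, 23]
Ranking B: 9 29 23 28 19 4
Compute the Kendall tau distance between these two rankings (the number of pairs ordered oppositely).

Assign each item its position (1..6) in the first ordering, then rewrite the second ordering as that position sequence:
positions: 29→1, 19→2, 4→3, 28→4, 9→5, 23→6
second ordering as positions: [5, 1, 6, 4, 2, 3]
Discordant pairs = inversions in this position sequence.
5: 1, 4, 2, 3 → 4
1: 0
6: 4, 2, 3 → 3
4: 2, 3 → 2
2: 0
3: 0
Total: 4 + 0 + 3 + 2 + 0 + 0 = 9

Discordant pairs: 9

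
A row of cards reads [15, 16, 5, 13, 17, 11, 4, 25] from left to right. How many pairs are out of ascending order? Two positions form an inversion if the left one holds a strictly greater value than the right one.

14

Element-by-element contributions:
15 → 5, 13, 11, 4 → 4
16 → 5, 13, 11, 4 → 4
5 → 4 → 1
13 → 11, 4 → 2
17 → 11, 4 → 2
11 → 4 → 1
4 → none → 0
25 → none → 0
Sum: 4 + 4 + 1 + 2 + 2 + 1 + 0 + 0 = 14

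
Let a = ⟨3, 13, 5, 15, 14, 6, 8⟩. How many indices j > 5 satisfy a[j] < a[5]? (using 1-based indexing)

2

The element at index 5 is 14.
Elements after it: 6, 8
Those smaller than 14: 6, 8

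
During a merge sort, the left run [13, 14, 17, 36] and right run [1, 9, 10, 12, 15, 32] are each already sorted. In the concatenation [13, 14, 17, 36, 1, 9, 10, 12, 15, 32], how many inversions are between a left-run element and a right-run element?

Count, for every r in R, how many entries of L exceed r:
r = 1: 13, 14, 17, 36 → 4
r = 9: 13, 14, 17, 36 → 4
r = 10: 13, 14, 17, 36 → 4
r = 12: 13, 14, 17, 36 → 4
r = 15: 17, 36 → 2
r = 32: 36 → 1
Cross-inversions: 4 + 4 + 4 + 4 + 2 + 1 = 19

There are 19 cross-inversions.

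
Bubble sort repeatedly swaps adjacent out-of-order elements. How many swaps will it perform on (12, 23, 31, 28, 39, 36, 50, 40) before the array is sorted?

3

Each adjacent swap fixes exactly one inversion, so the minimum swap count equals the number of inversions.
Count inversions — for each element, later elements that are smaller:
12: none → 0
23: none → 0
31: 28 → 1
28: none → 0
39: 36 → 1
36: none → 0
50: 40 → 1
40: none → 0
Total inversions: 0 + 0 + 1 + 0 + 1 + 0 + 1 + 0 = 3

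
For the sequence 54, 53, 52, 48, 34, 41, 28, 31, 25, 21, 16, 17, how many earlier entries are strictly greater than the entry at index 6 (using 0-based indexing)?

6 such elements

The element at index 6 is 28.
Elements before it: 54, 53, 52, 48, 34, 41
Those larger than 28: 54, 53, 52, 48, 34, 41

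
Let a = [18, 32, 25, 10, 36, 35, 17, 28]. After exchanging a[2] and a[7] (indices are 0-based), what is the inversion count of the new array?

14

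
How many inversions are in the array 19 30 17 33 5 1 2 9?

Element-by-element contributions:
19 → 17, 5, 1, 2, 9 → 5
30 → 17, 5, 1, 2, 9 → 5
17 → 5, 1, 2, 9 → 4
33 → 5, 1, 2, 9 → 4
5 → 1, 2 → 2
1 → none → 0
2 → none → 0
9 → none → 0
Sum: 5 + 5 + 4 + 4 + 2 + 0 + 0 + 0 = 20

20 inversions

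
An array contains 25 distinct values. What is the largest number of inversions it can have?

300 inversions

A reversed (strictly descending) arrangement makes every pair an inversion, giving C(25, 2) inversions.
C(25, 2) = 25·24/2 = 300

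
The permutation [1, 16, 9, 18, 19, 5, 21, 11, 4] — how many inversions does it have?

There are 16 inversions.

Sweep left to right; for each value list the smaller values that follow it:
1: 0
16: 4
9: 2
18: 3
19: 3
5: 1
21: 2
11: 1
4: 0
Sum: 0 + 4 + 2 + 3 + 3 + 1 + 2 + 1 + 0 = 16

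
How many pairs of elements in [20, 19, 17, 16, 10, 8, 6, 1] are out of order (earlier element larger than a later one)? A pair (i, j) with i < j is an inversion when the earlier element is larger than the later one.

For each element, count later entries that are smaller:
20 → 19, 17, 16, 10, 8, 6, 1 → 7
19 → 17, 16, 10, 8, 6, 1 → 6
17 → 16, 10, 8, 6, 1 → 5
16 → 10, 8, 6, 1 → 4
10 → 8, 6, 1 → 3
8 → 6, 1 → 2
6 → 1 → 1
1 → none → 0
Sum: 7 + 6 + 5 + 4 + 3 + 2 + 1 + 0 = 28

28 inversions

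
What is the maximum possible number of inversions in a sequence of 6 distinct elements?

15 inversions

A reversed (strictly descending) arrangement makes every pair an inversion, giving C(6, 2) inversions.
C(6, 2) = 6·5/2 = 15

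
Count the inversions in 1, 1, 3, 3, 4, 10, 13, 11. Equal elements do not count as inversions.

1

Count, for each position, how many later elements it exceeds:
1: 0
1: 0
3: 0
3: 0
4: 0
10: 0
13: 1
11: 0
Sum: 0 + 0 + 0 + 0 + 0 + 0 + 1 + 0 = 1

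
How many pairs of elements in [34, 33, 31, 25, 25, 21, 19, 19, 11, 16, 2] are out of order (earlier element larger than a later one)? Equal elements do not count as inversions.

Element-by-element contributions:
34 → 33, 31, 25, 25, 21, 19, 19, 11, 16, 2 → 10
33 → 31, 25, 25, 21, 19, 19, 11, 16, 2 → 9
31 → 25, 25, 21, 19, 19, 11, 16, 2 → 8
25 → 21, 19, 19, 11, 16, 2 → 6
25 → 21, 19, 19, 11, 16, 2 → 6
21 → 19, 19, 11, 16, 2 → 5
19 → 11, 16, 2 → 3
19 → 11, 16, 2 → 3
11 → 2 → 1
16 → 2 → 1
2 → none → 0
Sum: 10 + 9 + 8 + 6 + 6 + 5 + 3 + 3 + 1 + 1 + 0 = 52

52 out-of-order pairs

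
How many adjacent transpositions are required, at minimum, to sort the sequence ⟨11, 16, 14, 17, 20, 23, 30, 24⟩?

Minimum adjacent swaps = number of inversions (each swap of adjacent out-of-order elements removes one inversion and no swap can remove more).
Count inversions — for each element, later elements that are smaller:
11: none → 0
16: 14 → 1
14: none → 0
17: none → 0
20: none → 0
23: none → 0
30: 24 → 1
24: none → 0
Total inversions: 0 + 1 + 0 + 0 + 0 + 0 + 1 + 0 = 2

Swaps: 2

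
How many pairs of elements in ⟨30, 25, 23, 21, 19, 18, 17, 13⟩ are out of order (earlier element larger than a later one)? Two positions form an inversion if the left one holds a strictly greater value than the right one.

28 out-of-order pairs

Count, for each position, how many later elements it exceeds:
30: 7
25: 6
23: 5
21: 4
19: 3
18: 2
17: 1
13: 0
Sum: 7 + 6 + 5 + 4 + 3 + 2 + 1 + 0 = 28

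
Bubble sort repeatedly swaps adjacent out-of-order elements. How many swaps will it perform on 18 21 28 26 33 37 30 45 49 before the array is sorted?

3

The minimum number of adjacent swaps to sort an array equals its inversion count, since every such swap removes exactly one inversion.
Count inversions — for each element, later elements that are smaller:
18: none → 0
21: none → 0
28: 26 → 1
26: none → 0
33: 30 → 1
37: 30 → 1
30: none → 0
45: none → 0
49: none → 0
Total inversions: 0 + 0 + 1 + 0 + 1 + 1 + 0 + 0 + 0 = 3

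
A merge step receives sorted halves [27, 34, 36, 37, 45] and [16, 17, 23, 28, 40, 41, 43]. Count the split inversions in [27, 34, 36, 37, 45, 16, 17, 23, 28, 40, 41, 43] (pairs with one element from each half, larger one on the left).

For each element r of the right run, count left-run elements greater than r:
r = 16: 27, 34, 36, 37, 45 → 5
r = 17: 27, 34, 36, 37, 45 → 5
r = 23: 27, 34, 36, 37, 45 → 5
r = 28: 34, 36, 37, 45 → 4
r = 40: 45 → 1
r = 41: 45 → 1
r = 43: 45 → 1
Cross-inversions: 5 + 5 + 5 + 4 + 1 + 1 + 1 = 22

Split inversions: 22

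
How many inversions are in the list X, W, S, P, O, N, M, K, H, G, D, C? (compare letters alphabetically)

66

Element-by-element contributions:
X → W, S, P, O, N, M, K, H, G, D, C → 11
W → S, P, O, N, M, K, H, G, D, C → 10
S → P, O, N, M, K, H, G, D, C → 9
P → O, N, M, K, H, G, D, C → 8
O → N, M, K, H, G, D, C → 7
N → M, K, H, G, D, C → 6
M → K, H, G, D, C → 5
K → H, G, D, C → 4
H → G, D, C → 3
G → D, C → 2
D → C → 1
C → none → 0
Sum: 11 + 10 + 9 + 8 + 7 + 6 + 5 + 4 + 3 + 2 + 1 + 0 = 66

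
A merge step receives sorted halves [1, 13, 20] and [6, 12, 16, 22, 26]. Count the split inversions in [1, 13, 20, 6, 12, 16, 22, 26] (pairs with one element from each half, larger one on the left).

For each element r of the right run, count left-run elements greater than r:
r = 6: 13, 20 → 2
r = 12: 13, 20 → 2
r = 16: 20 → 1
r = 22: none → 0
r = 26: none → 0
Cross-inversions: 2 + 2 + 1 + 0 + 0 = 5

5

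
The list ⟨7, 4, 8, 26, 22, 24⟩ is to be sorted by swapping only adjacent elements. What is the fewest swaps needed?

3

Each adjacent swap fixes exactly one inversion, so the minimum swap count equals the number of inversions.
Count inversions — for each element, later elements that are smaller:
7: 4 → 1
4: none → 0
8: none → 0
26: 22, 24 → 2
22: none → 0
24: none → 0
Total inversions: 1 + 0 + 0 + 2 + 0 + 0 = 3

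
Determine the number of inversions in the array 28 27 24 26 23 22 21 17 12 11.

Element-by-element contributions:
28: 9
27: 8
24: 6
26: 6
23: 5
22: 4
21: 3
17: 2
12: 1
11: 0
Sum: 9 + 8 + 6 + 6 + 5 + 4 + 3 + 2 + 1 + 0 = 44

44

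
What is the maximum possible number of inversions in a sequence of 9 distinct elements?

Inversions: 36

A reversed (strictly descending) arrangement makes every pair an inversion, giving C(9, 2) inversions.
C(9, 2) = 9·8/2 = 36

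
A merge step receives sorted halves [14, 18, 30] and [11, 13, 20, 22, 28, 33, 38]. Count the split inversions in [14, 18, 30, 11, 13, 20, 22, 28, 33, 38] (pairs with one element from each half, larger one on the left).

For each element r of the right run, count left-run elements greater than r:
r = 11: 14, 18, 30 → 3
r = 13: 14, 18, 30 → 3
r = 20: 30 → 1
r = 22: 30 → 1
r = 28: 30 → 1
r = 33: none → 0
r = 38: none → 0
Cross-inversions: 3 + 3 + 1 + 1 + 1 + 0 + 0 = 9

There are 9 split inversions.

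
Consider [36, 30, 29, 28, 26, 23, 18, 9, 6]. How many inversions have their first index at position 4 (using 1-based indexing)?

5

The element at index 4 is 28.
Elements after it: 26, 23, 18, 9, 6
Those smaller than 28: 26, 23, 18, 9, 6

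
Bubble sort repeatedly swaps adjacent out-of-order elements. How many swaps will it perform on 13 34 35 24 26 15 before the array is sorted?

Minimum adjacent swaps = number of inversions (each swap of adjacent out-of-order elements removes one inversion and no swap can remove more).
Count inversions — for each element, later elements that are smaller:
13: none → 0
34: 24, 26, 15 → 3
35: 24, 26, 15 → 3
24: 15 → 1
26: 15 → 1
15: none → 0
Total inversions: 0 + 3 + 3 + 1 + 1 + 0 = 8

There are 8 swaps.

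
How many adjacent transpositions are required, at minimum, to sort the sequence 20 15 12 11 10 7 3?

The minimum number of adjacent swaps to sort an array equals its inversion count, since every such swap removes exactly one inversion.
Count inversions — for each element, later elements that are smaller:
20: 15, 12, 11, 10, 7, 3 → 6
15: 12, 11, 10, 7, 3 → 5
12: 11, 10, 7, 3 → 4
11: 10, 7, 3 → 3
10: 7, 3 → 2
7: 3 → 1
3: none → 0
Total inversions: 6 + 5 + 4 + 3 + 2 + 1 + 0 = 21

21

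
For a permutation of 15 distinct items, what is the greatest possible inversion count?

105

A reversed (strictly descending) arrangement makes every pair an inversion, giving C(15, 2) inversions.
C(15, 2) = 15·14/2 = 105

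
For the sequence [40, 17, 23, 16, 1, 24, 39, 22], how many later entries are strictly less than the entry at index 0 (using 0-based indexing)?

The element at index 0 is 40.
Elements after it: 17, 23, 16, 1, 24, 39, 22
Those smaller than 40: 17, 23, 16, 1, 24, 39, 22

7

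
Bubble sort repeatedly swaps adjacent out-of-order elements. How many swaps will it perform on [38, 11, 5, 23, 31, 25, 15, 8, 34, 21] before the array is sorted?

The minimum number of adjacent swaps to sort an array equals its inversion count, since every such swap removes exactly one inversion.
Count inversions — for each element, later elements that are smaller:
38: 11, 5, 23, 31, 25, 15, 8, 34, 21 → 9
11: 5, 8 → 2
5: none → 0
23: 15, 8, 21 → 3
31: 25, 15, 8, 21 → 4
25: 15, 8, 21 → 3
15: 8 → 1
8: none → 0
34: 21 → 1
21: none → 0
Total inversions: 9 + 2 + 0 + 3 + 4 + 3 + 1 + 0 + 1 + 0 = 23

23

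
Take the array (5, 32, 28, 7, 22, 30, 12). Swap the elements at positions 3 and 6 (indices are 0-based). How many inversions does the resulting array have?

Positions 3 and 6 hold 7 and 12; after swapping, the array is [5, 32, 28, 12, 22, 30, 7].
For each element, count later entries that are smaller:
5 → none → 0
32 → 28, 12, 22, 30, 7 → 5
28 → 12, 22, 7 → 3
12 → 7 → 1
22 → 7 → 1
30 → 7 → 1
7 → none → 0
Sum: 0 + 5 + 3 + 1 + 1 + 1 + 0 = 11

11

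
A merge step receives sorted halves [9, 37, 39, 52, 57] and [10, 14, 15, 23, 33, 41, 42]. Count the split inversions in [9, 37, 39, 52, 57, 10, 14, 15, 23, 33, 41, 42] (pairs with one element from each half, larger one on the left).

Count, for every r in R, how many entries of L exceed r:
r = 10: 37, 39, 52, 57 → 4
r = 14: 37, 39, 52, 57 → 4
r = 15: 37, 39, 52, 57 → 4
r = 23: 37, 39, 52, 57 → 4
r = 33: 37, 39, 52, 57 → 4
r = 41: 52, 57 → 2
r = 42: 52, 57 → 2
Cross-inversions: 4 + 4 + 4 + 4 + 4 + 2 + 2 = 24

24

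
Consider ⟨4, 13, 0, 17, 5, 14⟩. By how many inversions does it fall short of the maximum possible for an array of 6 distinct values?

10 inversions short

Maximum inversions for 6 distinct elements is C(6, 2) = 6·5/2 = 15.
Current inversions — for each element, count later smaller elements:
4: 1
13: 2
0: 0
17: 2
5: 0
14: 0
Current total: 1 + 2 + 0 + 2 + 0 + 0 = 5
Shortfall: 15 − 5 = 10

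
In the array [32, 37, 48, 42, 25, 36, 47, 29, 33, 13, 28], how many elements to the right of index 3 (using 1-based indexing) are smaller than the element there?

The element at index 3 is 48.
Elements after it: 42, 25, 36, 47, 29, 33, 13, 28
Those smaller than 48: 42, 25, 36, 47, 29, 33, 13, 28

8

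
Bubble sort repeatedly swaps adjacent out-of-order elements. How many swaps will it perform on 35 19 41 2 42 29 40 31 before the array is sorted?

There are 13 swaps.

Minimum adjacent swaps = number of inversions (each swap of adjacent out-of-order elements removes one inversion and no swap can remove more).
Count inversions — for each element, later elements that are smaller:
35: 19, 2, 29, 31 → 4
19: 2 → 1
41: 2, 29, 40, 31 → 4
2: none → 0
42: 29, 40, 31 → 3
29: none → 0
40: 31 → 1
31: none → 0
Total inversions: 4 + 1 + 4 + 0 + 3 + 0 + 1 + 0 = 13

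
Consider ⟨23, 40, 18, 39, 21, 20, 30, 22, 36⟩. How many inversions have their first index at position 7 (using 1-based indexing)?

The element at index 7 is 30.
Elements after it: 22, 36
Those smaller than 30: 22

1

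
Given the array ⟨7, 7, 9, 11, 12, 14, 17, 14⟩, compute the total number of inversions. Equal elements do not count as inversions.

Sweep left to right; for each value list the smaller values that follow it:
7: 0
7: 0
9: 0
11: 0
12: 0
14: 0
17: 1
14: 0
Sum: 0 + 0 + 0 + 0 + 0 + 0 + 1 + 0 = 1

1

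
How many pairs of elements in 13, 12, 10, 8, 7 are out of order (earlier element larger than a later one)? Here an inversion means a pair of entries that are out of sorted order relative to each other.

10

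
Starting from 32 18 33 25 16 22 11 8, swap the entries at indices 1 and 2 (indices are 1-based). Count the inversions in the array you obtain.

Positions 1 and 2 hold 32 and 18; after swapping, the array is [18, 32, 33, 25, 16, 22, 11, 8].
Sweep left to right; for each value list the smaller values that follow it:
18 → 16, 11, 8 → 3
32 → 25, 16, 22, 11, 8 → 5
33 → 25, 16, 22, 11, 8 → 5
25 → 16, 22, 11, 8 → 4
16 → 11, 8 → 2
22 → 11, 8 → 2
11 → 8 → 1
8 → none → 0
Sum: 3 + 5 + 5 + 4 + 2 + 2 + 1 + 0 = 22

There are 22 inversions.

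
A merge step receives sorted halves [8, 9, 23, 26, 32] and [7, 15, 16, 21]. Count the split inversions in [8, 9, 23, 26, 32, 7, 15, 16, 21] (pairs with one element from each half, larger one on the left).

14 split inversions

For each element r of the right run, count left-run elements greater than r:
r = 7: 8, 9, 23, 26, 32 → 5
r = 15: 23, 26, 32 → 3
r = 16: 23, 26, 32 → 3
r = 21: 23, 26, 32 → 3
Cross-inversions: 5 + 3 + 3 + 3 = 14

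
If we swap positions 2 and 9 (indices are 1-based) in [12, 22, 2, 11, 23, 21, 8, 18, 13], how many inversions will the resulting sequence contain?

Positions 2 and 9 hold 22 and 13; after swapping, the array is [12, 13, 2, 11, 23, 21, 8, 18, 22].
Count, for each position, how many later elements it exceeds:
12 → 2, 11, 8 → 3
13 → 2, 11, 8 → 3
2 → none → 0
11 → 8 → 1
23 → 21, 8, 18, 22 → 4
21 → 8, 18 → 2
8 → none → 0
18 → none → 0
22 → none → 0
Sum: 3 + 3 + 0 + 1 + 4 + 2 + 0 + 0 + 0 = 13

Inversions: 13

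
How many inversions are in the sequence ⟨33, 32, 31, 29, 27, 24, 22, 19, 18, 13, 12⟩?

Element-by-element contributions:
33: 10
32: 9
31: 8
29: 7
27: 6
24: 5
22: 4
19: 3
18: 2
13: 1
12: 0
Sum: 10 + 9 + 8 + 7 + 6 + 5 + 4 + 3 + 2 + 1 + 0 = 55

55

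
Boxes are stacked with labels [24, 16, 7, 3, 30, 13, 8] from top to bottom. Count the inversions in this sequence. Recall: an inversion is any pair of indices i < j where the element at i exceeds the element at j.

There are 13 inversions.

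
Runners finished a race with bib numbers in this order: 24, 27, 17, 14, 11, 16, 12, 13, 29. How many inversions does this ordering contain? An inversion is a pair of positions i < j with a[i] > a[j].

22

Sweep left to right; for each value list the smaller values that follow it:
24 → 17, 14, 11, 16, 12, 13 → 6
27 → 17, 14, 11, 16, 12, 13 → 6
17 → 14, 11, 16, 12, 13 → 5
14 → 11, 12, 13 → 3
11 → none → 0
16 → 12, 13 → 2
12 → none → 0
13 → none → 0
29 → none → 0
Sum: 6 + 6 + 5 + 3 + 0 + 2 + 0 + 0 + 0 = 22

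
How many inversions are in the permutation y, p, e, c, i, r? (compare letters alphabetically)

There are 9 inversions.

Inversion pairs (indices are 0-based):
(0,1): y > p
(0,2): y > e
(0,3): y > c
(0,4): y > i
(0,5): y > r
(1,2): p > e
(1,3): p > c
(1,4): p > i
(2,3): e > c
That's 9 pairs.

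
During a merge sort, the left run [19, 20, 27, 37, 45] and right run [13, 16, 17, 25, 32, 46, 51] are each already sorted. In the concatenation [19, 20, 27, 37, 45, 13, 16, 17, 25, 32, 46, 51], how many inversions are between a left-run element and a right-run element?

20

Count, for every r in R, how many entries of L exceed r:
r = 13: 19, 20, 27, 37, 45 → 5
r = 16: 19, 20, 27, 37, 45 → 5
r = 17: 19, 20, 27, 37, 45 → 5
r = 25: 27, 37, 45 → 3
r = 32: 37, 45 → 2
r = 46: none → 0
r = 51: none → 0
Cross-inversions: 5 + 5 + 5 + 3 + 2 + 0 + 0 = 20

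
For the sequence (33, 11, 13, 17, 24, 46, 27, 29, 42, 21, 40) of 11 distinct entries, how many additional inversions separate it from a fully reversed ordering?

38 inversions short

Maximum inversions for 11 distinct elements is C(11, 2) = 11·10/2 = 55.
Current inversions — for each element, count later smaller elements:
33: 7
11: 0
13: 0
17: 0
24: 1
46: 5
27: 1
29: 1
42: 2
21: 0
40: 0
Current total: 7 + 0 + 0 + 0 + 1 + 5 + 1 + 1 + 2 + 0 + 0 = 17
Shortfall: 55 − 17 = 38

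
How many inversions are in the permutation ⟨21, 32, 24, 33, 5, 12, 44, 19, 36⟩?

15

For each element, count later entries that are smaller:
21: 3
32: 4
24: 3
33: 3
5: 0
12: 0
44: 2
19: 0
36: 0
Sum: 3 + 4 + 3 + 3 + 0 + 0 + 2 + 0 + 0 = 15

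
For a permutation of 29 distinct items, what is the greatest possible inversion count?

The maximum occurs when the array is in strictly decreasing order: every one of the C(29, 2) pairs is inverted.
C(29, 2) = 29·28/2 = 406

406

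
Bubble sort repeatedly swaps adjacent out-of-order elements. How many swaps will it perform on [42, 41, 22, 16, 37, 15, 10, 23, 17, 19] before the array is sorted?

32

Each adjacent swap fixes exactly one inversion, so the minimum swap count equals the number of inversions.
Count inversions — for each element, later elements that are smaller:
42: 41, 22, 16, 37, 15, 10, 23, 17, 19 → 9
41: 22, 16, 37, 15, 10, 23, 17, 19 → 8
22: 16, 15, 10, 17, 19 → 5
16: 15, 10 → 2
37: 15, 10, 23, 17, 19 → 5
15: 10 → 1
10: none → 0
23: 17, 19 → 2
17: none → 0
19: none → 0
Total inversions: 9 + 8 + 5 + 2 + 5 + 1 + 0 + 2 + 0 + 0 = 32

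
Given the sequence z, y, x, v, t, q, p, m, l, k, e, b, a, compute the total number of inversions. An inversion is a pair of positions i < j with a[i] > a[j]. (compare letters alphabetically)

For each element, count later entries that are smaller:
z → y, x, v, t, q, p, m, l, k, e, b, a → 12
y → x, v, t, q, p, m, l, k, e, b, a → 11
x → v, t, q, p, m, l, k, e, b, a → 10
v → t, q, p, m, l, k, e, b, a → 9
t → q, p, m, l, k, e, b, a → 8
q → p, m, l, k, e, b, a → 7
p → m, l, k, e, b, a → 6
m → l, k, e, b, a → 5
l → k, e, b, a → 4
k → e, b, a → 3
e → b, a → 2
b → a → 1
a → none → 0
Sum: 12 + 11 + 10 + 9 + 8 + 7 + 6 + 5 + 4 + 3 + 2 + 1 + 0 = 78

78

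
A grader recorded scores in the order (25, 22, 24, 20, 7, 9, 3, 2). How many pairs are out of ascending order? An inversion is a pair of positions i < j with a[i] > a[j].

Element-by-element contributions:
25 → 22, 24, 20, 7, 9, 3, 2 → 7
22 → 20, 7, 9, 3, 2 → 5
24 → 20, 7, 9, 3, 2 → 5
20 → 7, 9, 3, 2 → 4
7 → 3, 2 → 2
9 → 3, 2 → 2
3 → 2 → 1
2 → none → 0
Sum: 7 + 5 + 5 + 4 + 2 + 2 + 1 + 0 = 26

26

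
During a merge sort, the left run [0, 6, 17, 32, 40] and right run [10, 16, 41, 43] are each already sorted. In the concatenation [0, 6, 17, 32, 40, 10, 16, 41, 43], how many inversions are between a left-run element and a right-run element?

Take each right-half value and tally the left-half values above it:
r = 10: 17, 32, 40 → 3
r = 16: 17, 32, 40 → 3
r = 41: none → 0
r = 43: none → 0
Cross-inversions: 3 + 3 + 0 + 0 = 6

6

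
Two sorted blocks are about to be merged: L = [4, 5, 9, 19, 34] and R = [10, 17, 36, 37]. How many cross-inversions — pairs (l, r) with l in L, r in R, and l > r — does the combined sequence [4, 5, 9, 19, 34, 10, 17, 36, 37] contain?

4 split inversions

Take each right-half value and tally the left-half values above it:
r = 10: 19, 34 → 2
r = 17: 19, 34 → 2
r = 36: none → 0
r = 37: none → 0
Cross-inversions: 2 + 2 + 0 + 0 = 4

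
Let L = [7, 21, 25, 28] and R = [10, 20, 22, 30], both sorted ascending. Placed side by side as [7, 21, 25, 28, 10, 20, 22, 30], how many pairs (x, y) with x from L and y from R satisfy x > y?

Take each right-half value and tally the left-half values above it:
r = 10: 21, 25, 28 → 3
r = 20: 21, 25, 28 → 3
r = 22: 25, 28 → 2
r = 30: none → 0
Cross-inversions: 3 + 3 + 2 + 0 = 8

8 cross-inversions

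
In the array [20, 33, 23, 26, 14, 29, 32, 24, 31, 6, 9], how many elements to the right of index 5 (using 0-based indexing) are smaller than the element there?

3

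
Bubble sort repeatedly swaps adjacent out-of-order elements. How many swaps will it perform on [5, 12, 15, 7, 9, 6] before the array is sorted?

The minimum number of adjacent swaps to sort an array equals its inversion count, since every such swap removes exactly one inversion.
Count inversions — for each element, later elements that are smaller:
5: none → 0
12: 7, 9, 6 → 3
15: 7, 9, 6 → 3
7: 6 → 1
9: 6 → 1
6: none → 0
Total inversions: 0 + 3 + 3 + 1 + 1 + 0 = 8

Swaps: 8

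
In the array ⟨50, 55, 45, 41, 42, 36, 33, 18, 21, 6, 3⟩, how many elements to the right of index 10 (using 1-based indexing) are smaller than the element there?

1

The element at index 10 is 6.
Elements after it: 3
Those smaller than 6: 3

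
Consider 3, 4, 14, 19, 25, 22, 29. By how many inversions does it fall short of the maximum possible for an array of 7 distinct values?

Maximum inversions for 7 distinct elements is C(7, 2) = 7·6/2 = 21.
Current inversions — for each element, count later smaller elements:
3: 0
4: 0
14: 0
19: 0
25: 1
22: 0
29: 0
Current total: 0 + 0 + 0 + 0 + 1 + 0 + 0 = 1
Shortfall: 21 − 1 = 20

20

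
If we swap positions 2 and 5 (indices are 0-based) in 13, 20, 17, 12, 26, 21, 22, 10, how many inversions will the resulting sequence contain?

14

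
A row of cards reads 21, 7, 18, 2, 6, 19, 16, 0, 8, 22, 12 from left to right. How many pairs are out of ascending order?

Inversions: 28

Count, for each position, how many later elements it exceeds:
21: 9
7: 3
18: 6
2: 1
6: 1
19: 4
16: 3
0: 0
8: 0
22: 1
12: 0
Sum: 9 + 3 + 6 + 1 + 1 + 4 + 3 + 0 + 0 + 1 + 0 = 28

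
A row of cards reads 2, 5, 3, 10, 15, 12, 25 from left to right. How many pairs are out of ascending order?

For each element, count later entries that are smaller:
2: 0
5: 1
3: 0
10: 0
15: 1
12: 0
25: 0
Sum: 0 + 1 + 0 + 0 + 1 + 0 + 0 = 2

2 inversions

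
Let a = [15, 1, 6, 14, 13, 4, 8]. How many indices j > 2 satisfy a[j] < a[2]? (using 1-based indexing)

The element at index 2 is 1.
Elements after it: 6, 14, 13, 4, 8
None of them are smaller than 1.

0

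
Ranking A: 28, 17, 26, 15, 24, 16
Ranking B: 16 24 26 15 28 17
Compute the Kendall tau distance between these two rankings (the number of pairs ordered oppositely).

Discordant pairs: 13

Assign each item its position (1..6) in the first ordering, then rewrite the second ordering as that position sequence:
positions: 28→1, 17→2, 26→3, 15→4, 24→5, 16→6
second ordering as positions: [6, 5, 3, 4, 1, 2]
Discordant pairs = inversions in this position sequence.
6: 5, 3, 4, 1, 2 → 5
5: 3, 4, 1, 2 → 4
3: 1, 2 → 2
4: 1, 2 → 2
1: 0
2: 0
Total: 5 + 4 + 2 + 2 + 0 + 0 = 13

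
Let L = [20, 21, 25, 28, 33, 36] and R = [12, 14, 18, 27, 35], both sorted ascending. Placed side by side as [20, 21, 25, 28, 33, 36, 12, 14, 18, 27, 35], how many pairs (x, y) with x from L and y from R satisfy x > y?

22 cross-inversions

For each element r of the right run, count left-run elements greater than r:
r = 12: 20, 21, 25, 28, 33, 36 → 6
r = 14: 20, 21, 25, 28, 33, 36 → 6
r = 18: 20, 21, 25, 28, 33, 36 → 6
r = 27: 28, 33, 36 → 3
r = 35: 36 → 1
Cross-inversions: 6 + 6 + 6 + 3 + 1 = 22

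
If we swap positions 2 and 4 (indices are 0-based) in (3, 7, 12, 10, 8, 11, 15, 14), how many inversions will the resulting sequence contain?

Positions 2 and 4 hold 12 and 8; after swapping, the array is [3, 7, 8, 10, 12, 11, 15, 14].
Sweep left to right; for each value list the smaller values that follow it:
3 → none → 0
7 → none → 0
8 → none → 0
10 → none → 0
12 → 11 → 1
11 → none → 0
15 → 14 → 1
14 → none → 0
Sum: 0 + 0 + 0 + 0 + 1 + 0 + 1 + 0 = 2

2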